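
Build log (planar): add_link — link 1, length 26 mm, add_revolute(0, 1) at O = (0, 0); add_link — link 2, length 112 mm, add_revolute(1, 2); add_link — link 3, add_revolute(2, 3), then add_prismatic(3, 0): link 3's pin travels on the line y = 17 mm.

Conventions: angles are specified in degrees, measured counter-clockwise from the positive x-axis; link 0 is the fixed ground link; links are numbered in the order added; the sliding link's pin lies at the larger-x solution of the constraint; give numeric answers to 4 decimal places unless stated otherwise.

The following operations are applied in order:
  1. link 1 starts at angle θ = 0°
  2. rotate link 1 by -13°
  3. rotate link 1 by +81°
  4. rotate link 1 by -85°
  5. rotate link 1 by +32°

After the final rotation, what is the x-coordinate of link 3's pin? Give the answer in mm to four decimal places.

geometry: r = 26 mm, L = 112 mm, e = 17 mm; θ starts at 0°
rotate link 1 by -13°: θ ← 0° -13° = -13°
rotate link 1 by +81°: θ ← -13° +81° = 68°
rotate link 1 by -85°: θ ← 68° -85° = -17°
rotate link 1 by +32°: θ ← -17° +32° = 15°
crank pin P = (r cos θ, r sin θ) = (25.114071, 6.729295)
h = r sin θ − e = 6.729295 − 17 = -10.270705
x = r cos θ + √(L² − h²) = 25.114071 + 111.528080 = 136.642151

136.6422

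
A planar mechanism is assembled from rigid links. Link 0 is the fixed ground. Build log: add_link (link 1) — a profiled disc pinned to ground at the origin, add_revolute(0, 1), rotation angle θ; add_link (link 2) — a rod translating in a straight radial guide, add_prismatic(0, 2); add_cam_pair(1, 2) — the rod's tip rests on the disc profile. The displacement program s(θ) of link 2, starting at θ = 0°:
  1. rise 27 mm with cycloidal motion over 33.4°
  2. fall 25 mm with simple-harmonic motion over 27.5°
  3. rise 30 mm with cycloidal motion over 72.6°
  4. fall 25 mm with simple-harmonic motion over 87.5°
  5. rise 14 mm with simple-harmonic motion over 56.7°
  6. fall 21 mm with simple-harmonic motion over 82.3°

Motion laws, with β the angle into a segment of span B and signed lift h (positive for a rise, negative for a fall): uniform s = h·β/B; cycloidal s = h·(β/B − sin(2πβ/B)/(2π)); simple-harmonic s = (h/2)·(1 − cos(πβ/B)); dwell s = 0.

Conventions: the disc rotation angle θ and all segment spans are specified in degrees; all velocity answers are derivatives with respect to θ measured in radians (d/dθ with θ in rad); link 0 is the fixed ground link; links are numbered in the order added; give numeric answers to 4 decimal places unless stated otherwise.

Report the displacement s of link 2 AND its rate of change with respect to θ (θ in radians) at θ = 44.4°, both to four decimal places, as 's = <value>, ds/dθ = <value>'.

seg 1 [0°–33.4°] cycloidal, h=27: full span → s += 27 → s = 27.0000
seg 2 [33.4°–60.9°] simple-harmonic, h=-25: θ=44.4° here. β=11, B=27.5. -25/2·(1 − cos(π·0.4000)) = -8.6373 → s = 18.3627
velocity in seg [33.4°–60.9°] (simple-harmonic), θ in radians: β = 11° = 0.1920 rad, B = 27.5° = 0.4800 rad; ds/dθ = (πh/(2B)) sin(πβ/B) = (π·(-25)/(2·0.4800)) sin(π·0.4000) = -77.813715 mm/rad

s = 18.3627, ds/dθ = -77.8137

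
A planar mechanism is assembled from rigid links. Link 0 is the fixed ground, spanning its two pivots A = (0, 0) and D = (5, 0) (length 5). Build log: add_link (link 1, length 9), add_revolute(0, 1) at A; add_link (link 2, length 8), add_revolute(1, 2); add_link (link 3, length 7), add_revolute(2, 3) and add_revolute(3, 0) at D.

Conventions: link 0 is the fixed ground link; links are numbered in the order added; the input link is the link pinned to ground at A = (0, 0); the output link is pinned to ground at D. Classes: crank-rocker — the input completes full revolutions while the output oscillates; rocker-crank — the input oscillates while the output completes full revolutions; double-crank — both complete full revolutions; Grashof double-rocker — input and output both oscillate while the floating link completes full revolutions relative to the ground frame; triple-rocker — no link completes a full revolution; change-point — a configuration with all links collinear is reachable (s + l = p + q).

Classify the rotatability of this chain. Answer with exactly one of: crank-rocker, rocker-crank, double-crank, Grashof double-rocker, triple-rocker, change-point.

lengths: ground=5, input=9, coupler=8, output=7
sorted: s=5 (shortest), l=9 (longest), p+q=15
s + l = 14 vs p + q = 15
s + l < p + q (Grashof) with shortest = ground link → double-crank

double-crank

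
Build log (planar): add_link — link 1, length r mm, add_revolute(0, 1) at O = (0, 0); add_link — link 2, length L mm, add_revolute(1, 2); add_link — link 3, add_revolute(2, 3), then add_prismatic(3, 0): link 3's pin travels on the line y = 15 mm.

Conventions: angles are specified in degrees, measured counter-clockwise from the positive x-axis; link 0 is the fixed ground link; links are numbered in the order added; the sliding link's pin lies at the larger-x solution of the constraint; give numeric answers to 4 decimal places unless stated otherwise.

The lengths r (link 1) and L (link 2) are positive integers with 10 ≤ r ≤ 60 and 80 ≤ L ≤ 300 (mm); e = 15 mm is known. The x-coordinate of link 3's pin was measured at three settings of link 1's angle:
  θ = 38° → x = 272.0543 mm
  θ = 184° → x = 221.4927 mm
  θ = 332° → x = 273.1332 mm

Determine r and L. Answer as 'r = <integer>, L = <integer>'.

constraint per measurement: (x − r cos θ)² + (r sin θ − e)² = L²
subtracting the θ₁ and θ₂ equations cancels the r² and L² terms:
r = (x₁² − x₂²) / (2[(x₁cos θ₁ + e sin θ₁) − (x₂cos θ₂ + e sin θ₂)]) = 28.0000 → r = 28
L² = (x₁ − r cos θ₁)² + (r sin θ₁ − e)² = 62500.0105 → L = 250.0000 → L = 250
check at θ₃=332°: x = 273.1332 (printed 273.1332) ✓

r = 28, L = 250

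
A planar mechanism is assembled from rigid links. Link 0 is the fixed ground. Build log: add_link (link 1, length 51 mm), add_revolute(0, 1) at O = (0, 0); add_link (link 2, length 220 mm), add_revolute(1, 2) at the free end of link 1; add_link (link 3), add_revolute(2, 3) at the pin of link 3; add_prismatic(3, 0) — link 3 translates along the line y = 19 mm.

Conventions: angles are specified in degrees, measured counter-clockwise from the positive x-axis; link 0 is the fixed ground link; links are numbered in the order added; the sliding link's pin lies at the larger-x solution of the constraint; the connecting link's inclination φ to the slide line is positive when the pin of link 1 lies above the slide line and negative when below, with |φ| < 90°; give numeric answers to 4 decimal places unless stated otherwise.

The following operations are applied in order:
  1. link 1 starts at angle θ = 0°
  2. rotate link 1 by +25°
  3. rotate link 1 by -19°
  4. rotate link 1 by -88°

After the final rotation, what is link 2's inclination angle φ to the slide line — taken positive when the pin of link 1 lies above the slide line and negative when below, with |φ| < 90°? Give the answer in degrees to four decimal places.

geometry: r = 51 mm, L = 220 mm, e = 19 mm; θ starts at 0°
rotate link 1 by +25°: θ ← 0° +25° = 25°
rotate link 1 by -19°: θ ← 25° -19° = 6°
rotate link 1 by -88°: θ ← 6° -88° = -82°
h = r sin θ − e = -50.503672 − 19 = -69.503672
sin φ = h / L = -69.503672 / 220 = -0.31592578
φ = arcsin(-0.31592578) = -18.416711°

-18.4167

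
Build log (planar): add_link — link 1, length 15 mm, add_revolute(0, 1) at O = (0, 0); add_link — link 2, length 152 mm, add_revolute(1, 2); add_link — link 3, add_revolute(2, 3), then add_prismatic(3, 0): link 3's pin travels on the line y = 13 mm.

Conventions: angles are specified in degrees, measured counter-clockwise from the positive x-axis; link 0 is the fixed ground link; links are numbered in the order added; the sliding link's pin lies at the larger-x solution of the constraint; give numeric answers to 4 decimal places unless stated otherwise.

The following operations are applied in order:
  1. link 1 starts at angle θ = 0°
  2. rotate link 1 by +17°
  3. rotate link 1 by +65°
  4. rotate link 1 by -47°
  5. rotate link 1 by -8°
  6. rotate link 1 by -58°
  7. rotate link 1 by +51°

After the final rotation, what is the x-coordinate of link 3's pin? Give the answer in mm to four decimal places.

geometry: r = 15 mm, L = 152 mm, e = 13 mm; θ starts at 0°
rotate link 1 by +17°: θ ← 0° +17° = 17°
rotate link 1 by +65°: θ ← 17° +65° = 82°
rotate link 1 by -47°: θ ← 82° -47° = 35°
rotate link 1 by -8°: θ ← 35° -8° = 27°
rotate link 1 by -58°: θ ← 27° -58° = -31°
rotate link 1 by +51°: θ ← -31° +51° = 20°
crank pin P = (r cos θ, r sin θ) = (14.095389, 5.130302)
h = r sin θ − e = 5.130302 − 13 = -7.869698
x = r cos θ + √(L² − h²) = 14.095389 + 151.796139 = 165.891528

165.8915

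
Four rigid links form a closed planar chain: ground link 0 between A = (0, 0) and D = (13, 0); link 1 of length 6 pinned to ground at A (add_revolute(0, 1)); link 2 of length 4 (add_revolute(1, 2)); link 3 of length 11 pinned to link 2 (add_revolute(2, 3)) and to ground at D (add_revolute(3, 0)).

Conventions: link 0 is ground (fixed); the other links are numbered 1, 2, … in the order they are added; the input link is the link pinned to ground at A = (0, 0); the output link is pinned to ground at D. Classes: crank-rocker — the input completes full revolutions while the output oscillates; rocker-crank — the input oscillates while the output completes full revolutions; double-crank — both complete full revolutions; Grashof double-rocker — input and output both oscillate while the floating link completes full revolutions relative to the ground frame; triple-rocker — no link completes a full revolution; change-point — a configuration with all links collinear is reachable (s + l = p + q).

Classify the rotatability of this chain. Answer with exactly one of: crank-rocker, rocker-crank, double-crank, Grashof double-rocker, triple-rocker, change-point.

lengths: ground=13, input=6, coupler=4, output=11
sorted: s=4 (shortest), l=13 (longest), p+q=17
s + l = 17 vs p + q = 17
s + l = p + q → change-point (collinear configuration reachable)

change-point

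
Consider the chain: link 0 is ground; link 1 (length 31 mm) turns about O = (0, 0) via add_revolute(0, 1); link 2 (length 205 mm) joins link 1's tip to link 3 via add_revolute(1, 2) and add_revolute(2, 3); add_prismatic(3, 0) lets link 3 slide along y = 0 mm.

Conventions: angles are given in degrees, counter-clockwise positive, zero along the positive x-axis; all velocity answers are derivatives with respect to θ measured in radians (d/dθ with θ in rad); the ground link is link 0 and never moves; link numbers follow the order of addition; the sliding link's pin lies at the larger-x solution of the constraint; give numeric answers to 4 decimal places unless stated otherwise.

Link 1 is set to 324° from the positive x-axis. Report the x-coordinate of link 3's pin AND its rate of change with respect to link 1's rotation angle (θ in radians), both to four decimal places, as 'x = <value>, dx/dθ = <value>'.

geometry: r = 31 mm, L = 205 mm, e = 0 mm
crank pin P = (r cos θ, r sin θ) = (25.079527, -18.221343)
h = r sin θ − e = -18.221343 − 0 = -18.221343
x = r cos θ + √(L² − h²) = 25.079527 + 204.188596 = 229.268123
dx/dθ = −r sin θ − h·r cos θ/√(L² − h²) (θ in radians; h = -18.221343) = 20.459385

x = 229.2681, dx/dθ = 20.4594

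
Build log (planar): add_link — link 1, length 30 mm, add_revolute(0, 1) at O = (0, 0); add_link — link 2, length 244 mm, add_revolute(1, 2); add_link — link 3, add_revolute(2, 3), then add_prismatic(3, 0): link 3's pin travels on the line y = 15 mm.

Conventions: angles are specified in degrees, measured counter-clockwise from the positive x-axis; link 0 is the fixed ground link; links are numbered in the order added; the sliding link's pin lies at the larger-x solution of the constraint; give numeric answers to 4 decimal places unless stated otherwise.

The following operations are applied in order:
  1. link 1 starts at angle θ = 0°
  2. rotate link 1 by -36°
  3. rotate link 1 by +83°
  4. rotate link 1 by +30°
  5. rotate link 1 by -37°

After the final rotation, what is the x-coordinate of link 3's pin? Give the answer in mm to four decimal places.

geometry: r = 30 mm, L = 244 mm, e = 15 mm; θ starts at 0°
rotate link 1 by -36°: θ ← 0° -36° = -36°
rotate link 1 by +83°: θ ← -36° +83° = 47°
rotate link 1 by +30°: θ ← 47° +30° = 77°
rotate link 1 by -37°: θ ← 77° -37° = 40°
crank pin P = (r cos θ, r sin θ) = (22.981333, 19.283628)
h = r sin θ − e = 19.283628 − 15 = 4.283628
x = r cos θ + √(L² − h²) = 22.981333 + 243.962396 = 266.943729

266.9437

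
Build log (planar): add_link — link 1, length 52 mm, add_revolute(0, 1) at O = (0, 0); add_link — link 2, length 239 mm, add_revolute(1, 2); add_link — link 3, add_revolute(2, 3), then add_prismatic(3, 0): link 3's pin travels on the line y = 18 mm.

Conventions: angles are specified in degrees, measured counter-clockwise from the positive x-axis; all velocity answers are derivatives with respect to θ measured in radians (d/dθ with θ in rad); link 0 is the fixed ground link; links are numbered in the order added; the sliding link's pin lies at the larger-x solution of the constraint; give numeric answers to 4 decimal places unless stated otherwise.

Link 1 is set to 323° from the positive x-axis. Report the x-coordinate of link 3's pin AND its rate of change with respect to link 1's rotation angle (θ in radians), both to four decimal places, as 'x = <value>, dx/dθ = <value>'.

geometry: r = 52 mm, L = 239 mm, e = 18 mm
crank pin P = (r cos θ, r sin θ) = (41.529047, -31.294381)
h = r sin θ − e = -31.294381 − 18 = -49.294381
x = r cos θ + √(L² − h²) = 41.529047 + 233.861207 = 275.390253
dx/dθ = −r sin θ − h·r cos θ/√(L² − h²) (θ in radians; h = -49.294381) = 40.048072

x = 275.3903, dx/dθ = 40.0481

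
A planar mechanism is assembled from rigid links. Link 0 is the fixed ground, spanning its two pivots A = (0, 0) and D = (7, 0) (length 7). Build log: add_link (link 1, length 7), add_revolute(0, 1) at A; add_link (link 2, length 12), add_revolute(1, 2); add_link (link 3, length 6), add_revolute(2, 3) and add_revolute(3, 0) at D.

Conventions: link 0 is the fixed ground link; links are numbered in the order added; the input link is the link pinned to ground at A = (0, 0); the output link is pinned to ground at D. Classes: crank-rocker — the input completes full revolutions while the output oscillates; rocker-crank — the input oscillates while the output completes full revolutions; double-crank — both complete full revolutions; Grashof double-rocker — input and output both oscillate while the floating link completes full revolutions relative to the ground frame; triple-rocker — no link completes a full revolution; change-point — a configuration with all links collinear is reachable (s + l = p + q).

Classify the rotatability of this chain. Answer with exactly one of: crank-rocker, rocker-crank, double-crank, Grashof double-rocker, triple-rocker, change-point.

lengths: ground=7, input=7, coupler=12, output=6
sorted: s=6 (shortest), l=12 (longest), p+q=14
s + l = 18 vs p + q = 14
s + l > p + q → non-Grashof → no link fully rotates → triple-rocker

triple-rocker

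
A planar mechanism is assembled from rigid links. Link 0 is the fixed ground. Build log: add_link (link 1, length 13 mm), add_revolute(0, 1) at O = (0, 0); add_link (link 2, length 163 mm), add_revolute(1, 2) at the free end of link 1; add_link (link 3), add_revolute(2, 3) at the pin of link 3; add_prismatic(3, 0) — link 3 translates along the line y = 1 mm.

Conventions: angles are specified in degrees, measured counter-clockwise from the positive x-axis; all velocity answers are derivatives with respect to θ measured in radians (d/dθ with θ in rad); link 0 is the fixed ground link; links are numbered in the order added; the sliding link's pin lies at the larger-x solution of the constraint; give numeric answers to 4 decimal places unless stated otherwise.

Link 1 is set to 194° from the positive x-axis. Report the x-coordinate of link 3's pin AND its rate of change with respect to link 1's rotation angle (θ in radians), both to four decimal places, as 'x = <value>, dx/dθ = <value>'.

geometry: r = 13 mm, L = 163 mm, e = 1 mm
crank pin P = (r cos θ, r sin θ) = (-12.613844, -3.144985)
h = r sin θ − e = -3.144985 − 1 = -4.144985
x = r cos θ + √(L² − h²) = -12.613844 + 162.947289 = 150.333445
dx/dθ = −r sin θ − h·r cos θ/√(L² − h²) (θ in radians; h = -4.144985) = 2.824119

x = 150.3334, dx/dθ = 2.8241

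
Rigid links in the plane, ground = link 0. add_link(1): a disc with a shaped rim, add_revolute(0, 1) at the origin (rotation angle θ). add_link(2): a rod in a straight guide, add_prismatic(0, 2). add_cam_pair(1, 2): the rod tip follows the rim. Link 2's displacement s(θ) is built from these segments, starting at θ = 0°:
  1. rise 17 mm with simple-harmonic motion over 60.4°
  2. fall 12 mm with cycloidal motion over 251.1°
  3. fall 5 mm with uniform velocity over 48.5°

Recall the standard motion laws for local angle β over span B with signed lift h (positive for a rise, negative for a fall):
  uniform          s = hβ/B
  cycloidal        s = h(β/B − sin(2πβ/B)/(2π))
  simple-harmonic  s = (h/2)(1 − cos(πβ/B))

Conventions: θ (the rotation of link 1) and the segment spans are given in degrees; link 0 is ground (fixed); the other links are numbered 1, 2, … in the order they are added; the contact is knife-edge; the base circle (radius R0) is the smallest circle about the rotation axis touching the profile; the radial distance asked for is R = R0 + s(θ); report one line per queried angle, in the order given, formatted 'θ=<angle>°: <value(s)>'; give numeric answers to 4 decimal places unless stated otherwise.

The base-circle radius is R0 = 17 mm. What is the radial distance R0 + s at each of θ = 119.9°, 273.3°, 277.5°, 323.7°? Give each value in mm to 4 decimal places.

segment 1 (0° to 60.4°, simple-harmonic, h = 17) is passed completely: s = 0.0000 + (17) = 17.0000
θ = 119.9° falls in segment 2 (60.4° to 311.5°, cycloidal, h = -12): β = 119.9 − 60.4 = 59.5°, B = 251.1°; Δs = -12·(0.2370 − sin(2π·0.2370)/(2π)) = -0.9400; s = 17.0000 − 0.9400 = 16.0600
θ = 273.3° falls in segment 2 (60.4° to 311.5°, cycloidal, h = -12): β = 273.3 − 60.4 = 212.9°, B = 251.1°; Δs = -12·(0.8479 − sin(2π·0.8479)/(2π)) = -11.7344; s = 17.0000 − 11.7344 = 5.2656
θ = 277.5° falls in segment 2 (60.4° to 311.5°, cycloidal, h = -12): β = 277.5 − 60.4 = 217.1°, B = 251.1°; Δs = -12·(0.8646 − sin(2π·0.8646)/(2π)) = -11.8110; s = 17.0000 − 11.8110 = 5.1890
segment 2 (60.4° to 311.5°, cycloidal, h = -12) is passed completely: s = 17.0000 + (-12) = 5.0000
θ = 323.7° falls in segment 3 (311.5° to 360°, uniform, h = -5): β = 323.7 − 311.5 = 12.2°, B = 48.5°; Δs = -5·12.2/48.5 = -1.2577; s = 5.0000 − 1.2577 = 3.7423
θ=119.9°: R = R0 + s = 17 + 16.0600 = 33.0600
θ=273.3°: R = R0 + s = 17 + 5.2656 = 22.2656
θ=277.5°: R = R0 + s = 17 + 5.1890 = 22.1890
θ=323.7°: R = R0 + s = 17 + 3.7423 = 20.7423

θ=119.9°: 33.0600
θ=273.3°: 22.2656
θ=277.5°: 22.1890
θ=323.7°: 20.7423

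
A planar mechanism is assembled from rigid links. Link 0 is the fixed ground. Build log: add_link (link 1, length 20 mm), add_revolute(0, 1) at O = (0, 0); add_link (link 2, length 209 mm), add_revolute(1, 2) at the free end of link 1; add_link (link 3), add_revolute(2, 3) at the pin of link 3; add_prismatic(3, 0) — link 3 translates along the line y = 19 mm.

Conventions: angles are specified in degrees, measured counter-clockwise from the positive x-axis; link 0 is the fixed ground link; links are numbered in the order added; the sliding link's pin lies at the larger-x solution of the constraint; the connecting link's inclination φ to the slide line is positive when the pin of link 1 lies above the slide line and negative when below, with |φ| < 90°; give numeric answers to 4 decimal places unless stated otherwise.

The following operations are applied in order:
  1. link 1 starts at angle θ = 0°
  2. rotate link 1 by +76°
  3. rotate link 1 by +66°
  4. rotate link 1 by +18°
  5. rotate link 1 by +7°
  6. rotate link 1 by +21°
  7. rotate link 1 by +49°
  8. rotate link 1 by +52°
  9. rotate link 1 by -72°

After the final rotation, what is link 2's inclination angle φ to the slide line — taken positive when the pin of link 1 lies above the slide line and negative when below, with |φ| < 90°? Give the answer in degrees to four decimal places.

geometry: r = 20 mm, L = 209 mm, e = 19 mm; θ starts at 0°
rotate link 1 by +76°: θ ← 0° +76° = 76°
rotate link 1 by +66°: θ ← 76° +66° = 142°
rotate link 1 by +18°: θ ← 142° +18° = 160°
rotate link 1 by +7°: θ ← 160° +7° = 167°
rotate link 1 by +21°: θ ← 167° +21° = 188°
rotate link 1 by +49°: θ ← 188° +49° = 237°
rotate link 1 by +52°: θ ← 237° +52° = 289°
rotate link 1 by -72°: θ ← 289° -72° = 217°
h = r sin θ − e = -12.036300 − 19 = -31.036300
sin φ = h / L = -31.036300 / 209 = -0.14849905
φ = arcsin(-0.14849905) = -8.539954°

-8.5400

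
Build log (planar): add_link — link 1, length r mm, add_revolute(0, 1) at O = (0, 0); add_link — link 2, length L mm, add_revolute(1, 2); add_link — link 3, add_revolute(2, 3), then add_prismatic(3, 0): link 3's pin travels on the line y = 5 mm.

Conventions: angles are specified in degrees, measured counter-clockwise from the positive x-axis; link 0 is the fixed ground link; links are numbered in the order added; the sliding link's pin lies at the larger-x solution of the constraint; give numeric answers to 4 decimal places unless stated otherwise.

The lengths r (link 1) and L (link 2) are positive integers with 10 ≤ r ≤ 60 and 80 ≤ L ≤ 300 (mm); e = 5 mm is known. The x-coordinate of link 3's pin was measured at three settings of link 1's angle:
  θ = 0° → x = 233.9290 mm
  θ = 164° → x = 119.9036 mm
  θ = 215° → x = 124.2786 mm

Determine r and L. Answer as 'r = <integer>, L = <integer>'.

constraint per measurement: (x − r cos θ)² + (r sin θ − e)² = L²
subtracting the θ₁ and θ₂ equations cancels the r² and L² terms:
r = (x₁² − x₂²) / (2[(x₁cos θ₁ + e sin θ₁) − (x₂cos θ₂ + e sin θ₂)]) = 58.0000 → r = 58
L² = (x₁ − r cos θ₁)² + (r sin θ₁ − e)² = 30976.0130 → L = 176.0000 → L = 176
check at θ₃=215°: x = 124.2786 (printed 124.2786) ✓

r = 58, L = 176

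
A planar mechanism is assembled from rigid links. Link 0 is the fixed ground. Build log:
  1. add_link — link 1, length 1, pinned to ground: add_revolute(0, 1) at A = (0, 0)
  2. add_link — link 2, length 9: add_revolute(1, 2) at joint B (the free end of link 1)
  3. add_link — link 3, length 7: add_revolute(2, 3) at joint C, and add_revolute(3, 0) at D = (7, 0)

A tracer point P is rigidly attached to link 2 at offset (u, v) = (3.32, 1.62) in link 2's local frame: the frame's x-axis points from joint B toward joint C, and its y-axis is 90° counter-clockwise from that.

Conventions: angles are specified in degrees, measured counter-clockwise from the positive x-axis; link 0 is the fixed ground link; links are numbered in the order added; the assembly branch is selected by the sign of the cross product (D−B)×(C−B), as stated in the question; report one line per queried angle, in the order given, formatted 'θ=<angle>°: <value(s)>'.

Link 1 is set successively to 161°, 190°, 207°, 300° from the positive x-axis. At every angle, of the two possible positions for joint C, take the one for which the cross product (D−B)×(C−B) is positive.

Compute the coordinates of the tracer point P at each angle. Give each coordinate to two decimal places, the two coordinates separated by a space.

A=(0,0), D=(7.00,0)
θ=161°: B = A + 1.00·(cos161°, sin161°) = (-0.9455, 0.3256)
θ=161°: |BD| = 7.9522
θ=161°: circle(B,9.00) ∩ circle(D,7.00): a=5.9881, h=6.7188
θ=161°:   candidates: C₊=(5.3127,6.7936) cross=53.429; C₋=(4.7625,-6.6328) cross=-53.429
θ=161°:   branch + wants cross > 0 → take C=(5.3127,6.7936) (cross=53.429)
θ=161°: ex = (C−B)/|BC| = (0.6954,0.7187); ey = (-0.7187,0.6954)
θ=161°: P = B + 3.32·ex + 1.62·ey = (0.1988,3.8380)
θ=190°: B = A + 1.00·(cos190°, sin190°) = (-0.9848, -0.1736)
θ=190°: |BD| = 7.9867
θ=190°: circle(B,9.00) ∩ circle(D,7.00): a=5.9967, h=6.7112
θ=190°:   candidates: C₊=(4.8645,6.6663) cross=53.600; C₋=(5.1564,-6.7529) cross=-53.600
θ=190°:   branch + wants cross > 0 → take C=(4.8645,6.6663) (cross=53.600)
θ=190°: ex = (C−B)/|BC| = (0.6499,0.7600); ey = (-0.7600,0.6499)
θ=190°: P = B + 3.32·ex + 1.62·ey = (-0.0582,3.4024)
θ=207°: B = A + 1.00·(cos207°, sin207°) = (-0.8910, -0.4540)
θ=207°: |BD| = 7.9041
θ=207°: circle(B,9.00) ∩ circle(D,7.00): a=5.9763, h=6.7293
θ=207°:   candidates: C₊=(4.6889,6.6075) cross=53.189; C₋=(5.4619,-6.8289) cross=-53.189
θ=207°:   branch + wants cross > 0 → take C=(4.6889,6.6075) (cross=53.189)
θ=207°: ex = (C−B)/|BC| = (0.6200,0.7846); ey = (-0.7846,0.6200)
θ=207°: P = B + 3.32·ex + 1.62·ey = (-0.1037,3.1553)
θ=300°: B = A + 1.00·(cos300°, sin300°) = (0.5000, -0.8660)
θ=300°: |BD| = 6.5574
θ=300°: circle(B,9.00) ∩ circle(D,7.00): a=5.7187, h=6.9496
θ=300°:   candidates: C₊=(5.2508,6.7779) cross=45.571; C₋=(7.0864,-6.9995) cross=-45.571
θ=300°:   branch + wants cross > 0 → take C=(5.2508,6.7779) (cross=45.571)
θ=300°: ex = (C−B)/|BC| = (0.5279,0.8493); ey = (-0.8493,0.5279)
θ=300°: P = B + 3.32·ex + 1.62·ey = (0.8766,2.8089)

θ=161°: 0.20 3.84
θ=190°: -0.06 3.40
θ=207°: -0.10 3.16
θ=300°: 0.88 2.81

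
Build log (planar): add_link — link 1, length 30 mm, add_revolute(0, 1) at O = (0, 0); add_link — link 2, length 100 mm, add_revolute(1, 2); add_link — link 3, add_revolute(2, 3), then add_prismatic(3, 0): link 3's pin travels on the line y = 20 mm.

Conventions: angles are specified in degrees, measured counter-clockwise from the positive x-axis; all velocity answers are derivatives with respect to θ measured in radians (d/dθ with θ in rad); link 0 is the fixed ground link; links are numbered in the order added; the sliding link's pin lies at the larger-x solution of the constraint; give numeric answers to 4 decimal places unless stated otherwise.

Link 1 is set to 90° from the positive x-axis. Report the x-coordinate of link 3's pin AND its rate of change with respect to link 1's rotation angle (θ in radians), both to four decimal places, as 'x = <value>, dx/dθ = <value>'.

geometry: r = 30 mm, L = 100 mm, e = 20 mm
crank pin P = (r cos θ, r sin θ) = (0.000000, 30.000000)
h = r sin θ − e = 30.000000 − 20 = 10.000000
x = r cos θ + √(L² − h²) = 0.000000 + 99.498744 = 99.498744
dx/dθ = −r sin θ − h·r cos θ/√(L² − h²) (θ in radians; h = 10.000000) = -30.000000

x = 99.4987, dx/dθ = -30.0000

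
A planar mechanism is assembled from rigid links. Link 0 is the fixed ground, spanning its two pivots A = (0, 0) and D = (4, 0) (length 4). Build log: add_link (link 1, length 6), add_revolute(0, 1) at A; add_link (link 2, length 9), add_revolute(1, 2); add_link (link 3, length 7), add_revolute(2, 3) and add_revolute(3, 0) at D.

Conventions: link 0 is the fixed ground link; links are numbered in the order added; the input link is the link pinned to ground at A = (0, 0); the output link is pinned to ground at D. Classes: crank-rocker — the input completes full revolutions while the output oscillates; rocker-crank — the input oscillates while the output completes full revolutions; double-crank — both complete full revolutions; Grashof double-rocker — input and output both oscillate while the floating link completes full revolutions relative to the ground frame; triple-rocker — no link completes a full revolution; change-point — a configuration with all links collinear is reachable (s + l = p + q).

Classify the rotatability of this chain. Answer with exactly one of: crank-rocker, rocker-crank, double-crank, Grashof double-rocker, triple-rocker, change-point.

lengths: ground=4, input=6, coupler=9, output=7
sorted: s=4 (shortest), l=9 (longest), p+q=13
s + l = 13 vs p + q = 13
s + l = p + q → change-point (collinear configuration reachable)

change-point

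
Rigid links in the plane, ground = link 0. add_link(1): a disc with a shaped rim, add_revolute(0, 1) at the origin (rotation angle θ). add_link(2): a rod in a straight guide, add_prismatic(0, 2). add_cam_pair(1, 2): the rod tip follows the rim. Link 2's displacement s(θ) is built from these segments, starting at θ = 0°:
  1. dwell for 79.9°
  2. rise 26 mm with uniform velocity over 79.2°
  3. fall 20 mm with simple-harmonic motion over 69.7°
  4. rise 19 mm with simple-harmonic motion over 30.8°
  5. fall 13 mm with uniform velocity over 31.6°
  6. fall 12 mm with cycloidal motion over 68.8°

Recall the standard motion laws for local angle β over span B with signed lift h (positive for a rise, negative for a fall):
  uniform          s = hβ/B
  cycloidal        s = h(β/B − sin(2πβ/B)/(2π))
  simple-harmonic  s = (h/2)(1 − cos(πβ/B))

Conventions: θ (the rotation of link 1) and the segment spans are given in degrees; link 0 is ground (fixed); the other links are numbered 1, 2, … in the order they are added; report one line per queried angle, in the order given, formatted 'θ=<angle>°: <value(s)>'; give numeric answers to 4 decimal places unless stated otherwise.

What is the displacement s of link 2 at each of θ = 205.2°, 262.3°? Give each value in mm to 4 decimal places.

segment 1 (0° to 79.9°, dwell): s unchanged at 0.0000
segment 2 (79.9° to 159.1°, uniform, h = 26) is passed completely: s = 0.0000 + (26) = 26.0000
θ = 205.2° falls in segment 3 (159.1° to 228.8°, simple-harmonic, h = -20): β = 205.2 − 159.1 = 46.1°, B = 69.7°; Δs = -20/2·(1 − cos(π·0.6614)) = -14.8562; s = 26.0000 − 14.8562 = 11.1438
segment 3 (159.1° to 228.8°, simple-harmonic, h = -20) is passed completely: s = 26.0000 + (-20) = 6.0000
segment 4 (228.8° to 259.6°, simple-harmonic, h = 19) is passed completely: s = 6.0000 + (19) = 25.0000
θ = 262.3° falls in segment 5 (259.6° to 291.2°, uniform, h = -13): β = 262.3 − 259.6 = 2.7°, B = 31.6°; Δs = -13·2.7/31.6 = -1.1108; s = 25.0000 − 1.1108 = 23.8892

θ=205.2°: 11.1438
θ=262.3°: 23.8892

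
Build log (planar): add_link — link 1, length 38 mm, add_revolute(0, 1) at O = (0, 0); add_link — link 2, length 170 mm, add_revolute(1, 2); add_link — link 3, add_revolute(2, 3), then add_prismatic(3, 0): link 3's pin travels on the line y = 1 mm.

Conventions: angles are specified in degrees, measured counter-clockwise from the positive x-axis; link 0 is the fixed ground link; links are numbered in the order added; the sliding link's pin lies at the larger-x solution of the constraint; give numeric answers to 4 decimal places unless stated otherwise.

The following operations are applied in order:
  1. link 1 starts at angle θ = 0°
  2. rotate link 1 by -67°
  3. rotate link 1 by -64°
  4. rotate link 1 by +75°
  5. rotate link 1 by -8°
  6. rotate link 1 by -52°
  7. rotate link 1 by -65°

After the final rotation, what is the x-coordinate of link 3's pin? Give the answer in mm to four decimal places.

geometry: r = 38 mm, L = 170 mm, e = 1 mm; θ starts at 0°
rotate link 1 by -67°: θ ← 0° -67° = -67°
rotate link 1 by -64°: θ ← -67° -64° = -131°
rotate link 1 by +75°: θ ← -131° +75° = -56°
rotate link 1 by -8°: θ ← -56° -8° = -64°
rotate link 1 by -52°: θ ← -64° -52° = -116°
rotate link 1 by -65°: θ ← -116° -65° = -181°
crank pin P = (r cos θ, r sin θ) = (-37.994212, 0.663191)
h = r sin θ − e = 0.663191 − 1 = -0.336809
x = r cos θ + √(L² − h²) = -37.994212 + 169.999666 = 132.005454

132.0055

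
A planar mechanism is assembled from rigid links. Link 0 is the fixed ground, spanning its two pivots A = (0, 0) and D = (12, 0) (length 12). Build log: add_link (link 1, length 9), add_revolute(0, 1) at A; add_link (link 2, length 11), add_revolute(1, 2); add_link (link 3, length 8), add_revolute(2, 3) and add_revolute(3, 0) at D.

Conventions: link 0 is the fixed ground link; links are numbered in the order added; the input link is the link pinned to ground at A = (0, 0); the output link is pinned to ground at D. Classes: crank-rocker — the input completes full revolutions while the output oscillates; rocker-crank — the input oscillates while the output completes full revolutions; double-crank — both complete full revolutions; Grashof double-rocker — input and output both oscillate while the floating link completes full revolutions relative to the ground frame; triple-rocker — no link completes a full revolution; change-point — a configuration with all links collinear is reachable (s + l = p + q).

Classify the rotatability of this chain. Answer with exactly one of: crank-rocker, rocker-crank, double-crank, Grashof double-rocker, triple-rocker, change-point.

lengths: ground=12, input=9, coupler=11, output=8
sorted: s=8 (shortest), l=12 (longest), p+q=20
s + l = 20 vs p + q = 20
s + l = p + q → change-point (collinear configuration reachable)

change-point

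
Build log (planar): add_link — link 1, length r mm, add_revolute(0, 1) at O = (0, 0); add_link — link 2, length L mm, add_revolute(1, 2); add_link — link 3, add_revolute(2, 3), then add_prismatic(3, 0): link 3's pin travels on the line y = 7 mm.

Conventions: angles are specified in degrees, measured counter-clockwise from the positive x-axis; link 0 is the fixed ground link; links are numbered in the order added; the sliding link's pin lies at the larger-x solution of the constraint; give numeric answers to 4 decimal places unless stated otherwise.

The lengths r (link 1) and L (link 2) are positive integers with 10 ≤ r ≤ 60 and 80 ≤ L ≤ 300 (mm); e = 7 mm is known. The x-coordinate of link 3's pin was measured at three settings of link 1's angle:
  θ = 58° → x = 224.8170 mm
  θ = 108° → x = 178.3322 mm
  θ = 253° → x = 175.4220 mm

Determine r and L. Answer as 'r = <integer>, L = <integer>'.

constraint per measurement: (x − r cos θ)² + (r sin θ − e)² = L²
subtracting the θ₁ and θ₂ equations cancels the r² and L² terms:
r = (x₁² − x₂²) / (2[(x₁cos θ₁ + e sin θ₁) − (x₂cos θ₂ + e sin θ₂)]) = 54.0000 → r = 54
L² = (x₁ − r cos θ₁)² + (r sin θ₁ − e)² = 39999.9943 → L = 200.0000 → L = 200
check at θ₃=253°: x = 175.4220 (printed 175.4220) ✓

r = 54, L = 200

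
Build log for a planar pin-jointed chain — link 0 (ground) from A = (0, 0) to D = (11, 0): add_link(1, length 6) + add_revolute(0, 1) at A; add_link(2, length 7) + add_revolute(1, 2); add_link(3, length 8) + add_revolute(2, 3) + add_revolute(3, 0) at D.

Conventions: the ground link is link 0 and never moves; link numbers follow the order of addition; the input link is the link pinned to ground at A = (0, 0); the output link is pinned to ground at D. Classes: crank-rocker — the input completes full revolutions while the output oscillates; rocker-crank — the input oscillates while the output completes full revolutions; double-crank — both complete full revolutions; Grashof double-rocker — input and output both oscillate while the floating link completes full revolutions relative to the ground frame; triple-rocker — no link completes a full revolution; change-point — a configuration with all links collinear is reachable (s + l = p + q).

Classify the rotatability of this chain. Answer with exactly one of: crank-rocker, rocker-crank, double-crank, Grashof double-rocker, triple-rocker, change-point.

lengths: ground=11, input=6, coupler=7, output=8
sorted: s=6 (shortest), l=11 (longest), p+q=15
s + l = 17 vs p + q = 15
s + l > p + q → non-Grashof → no link fully rotates → triple-rocker

triple-rocker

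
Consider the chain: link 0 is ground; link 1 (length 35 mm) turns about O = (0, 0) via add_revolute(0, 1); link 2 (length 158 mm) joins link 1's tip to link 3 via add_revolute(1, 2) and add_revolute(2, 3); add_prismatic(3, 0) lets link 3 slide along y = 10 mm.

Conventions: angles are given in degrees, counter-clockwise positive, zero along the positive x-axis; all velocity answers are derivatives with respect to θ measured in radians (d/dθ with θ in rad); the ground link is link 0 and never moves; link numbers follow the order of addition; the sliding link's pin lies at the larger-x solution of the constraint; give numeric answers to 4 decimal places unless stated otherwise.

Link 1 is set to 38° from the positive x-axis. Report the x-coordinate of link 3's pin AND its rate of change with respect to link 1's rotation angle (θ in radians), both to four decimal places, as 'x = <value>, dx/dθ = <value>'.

geometry: r = 35 mm, L = 158 mm, e = 10 mm
crank pin P = (r cos θ, r sin θ) = (27.580376, 21.548152)
h = r sin θ − e = 21.548152 − 10 = 11.548152
x = r cos θ + √(L² − h²) = 27.580376 + 157.577410 = 185.157787
dx/dθ = −r sin θ − h·r cos θ/√(L² − h²) (θ in radians; h = 11.548152) = -23.569395

x = 185.1578, dx/dθ = -23.5694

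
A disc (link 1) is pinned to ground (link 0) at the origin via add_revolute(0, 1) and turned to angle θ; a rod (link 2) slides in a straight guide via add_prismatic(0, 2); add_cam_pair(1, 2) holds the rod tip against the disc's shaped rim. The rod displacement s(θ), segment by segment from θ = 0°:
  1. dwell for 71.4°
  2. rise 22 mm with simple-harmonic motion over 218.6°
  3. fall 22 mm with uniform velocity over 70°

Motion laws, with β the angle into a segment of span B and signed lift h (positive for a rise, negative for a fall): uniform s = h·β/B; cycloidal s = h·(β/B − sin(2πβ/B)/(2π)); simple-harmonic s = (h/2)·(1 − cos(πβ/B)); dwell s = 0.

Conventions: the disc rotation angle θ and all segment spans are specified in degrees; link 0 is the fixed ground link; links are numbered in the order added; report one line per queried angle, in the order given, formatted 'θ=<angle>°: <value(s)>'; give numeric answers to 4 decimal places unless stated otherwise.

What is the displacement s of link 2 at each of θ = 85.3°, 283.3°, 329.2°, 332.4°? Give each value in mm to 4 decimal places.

segment 1 (0° to 71.4°, dwell): s unchanged at 0.0000
θ = 85.3° falls in segment 2 (71.4° to 290°, simple-harmonic, h = 22): β = 85.3 − 71.4 = 13.9°, B = 218.6°; Δs = 22/2·(1 − cos(π·0.0636)) = 0.2187; s = 0.0000 + 0.2187 = 0.2187
θ = 283.3° falls in segment 2 (71.4° to 290°, simple-harmonic, h = 22): β = 283.3 − 71.4 = 211.9°, B = 218.6°; Δs = 22/2·(1 − cos(π·0.9694)) = 21.9490; s = 0.0000 + 21.9490 = 21.9490
segment 2 (71.4° to 290°, simple-harmonic, h = 22) is passed completely: s = 0.0000 + (22) = 22.0000
θ = 329.2° falls in segment 3 (290° to 360°, uniform, h = -22): β = 329.2 − 290 = 39.2°, B = 70°; Δs = -22·39.2/70 = -12.3200; s = 22.0000 − 12.3200 = 9.6800
θ = 332.4° falls in segment 3 (290° to 360°, uniform, h = -22): β = 332.4 − 290 = 42.4°, B = 70°; Δs = -22·42.4/70 = -13.3257; s = 22.0000 − 13.3257 = 8.6743

θ=85.3°: 0.2187
θ=283.3°: 21.9490
θ=329.2°: 9.6800
θ=332.4°: 8.6743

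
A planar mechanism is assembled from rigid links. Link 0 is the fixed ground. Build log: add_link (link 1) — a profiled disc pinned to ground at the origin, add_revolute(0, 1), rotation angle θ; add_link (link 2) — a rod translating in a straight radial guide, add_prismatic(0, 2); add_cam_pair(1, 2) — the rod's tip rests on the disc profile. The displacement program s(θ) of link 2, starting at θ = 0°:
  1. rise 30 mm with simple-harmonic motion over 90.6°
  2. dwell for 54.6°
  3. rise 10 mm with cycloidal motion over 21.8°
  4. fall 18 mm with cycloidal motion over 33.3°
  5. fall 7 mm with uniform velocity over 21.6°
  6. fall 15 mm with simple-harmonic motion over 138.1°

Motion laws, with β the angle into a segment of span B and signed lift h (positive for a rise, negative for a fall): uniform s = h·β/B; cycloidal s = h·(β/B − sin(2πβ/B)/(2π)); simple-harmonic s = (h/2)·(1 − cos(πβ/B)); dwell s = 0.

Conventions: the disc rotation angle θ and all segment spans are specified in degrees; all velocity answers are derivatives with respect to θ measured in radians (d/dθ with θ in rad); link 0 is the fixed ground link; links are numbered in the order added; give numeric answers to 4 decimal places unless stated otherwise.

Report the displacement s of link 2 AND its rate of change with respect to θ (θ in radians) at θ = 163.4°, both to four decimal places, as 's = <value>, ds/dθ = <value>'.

seg 1 [0°–90.6°] simple-harmonic, h=30: full span → s += 30 → s = 30.0000
seg 2 [90.6°–145.2°] dwell: s stays 30.0000
seg 3 [145.2°–167°] cycloidal, h=10: θ=163.4° here. β=18.2, B=21.8. 10·(0.8349 − sin(2π·0.8349)/(2π)) = 9.7192 → s = 39.7192
velocity in seg [145.2°–167°] (cycloidal), θ in radians: β = 18.2° = 0.3176 rad, B = 21.8° = 0.3805 rad; ds/dθ = (h/B)(1 − cos(2πβ/B)) = (10/0.3805)(1 − cos(2π·0.8349)) = 12.923169 mm/rad

s = 39.7192, ds/dθ = 12.9232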